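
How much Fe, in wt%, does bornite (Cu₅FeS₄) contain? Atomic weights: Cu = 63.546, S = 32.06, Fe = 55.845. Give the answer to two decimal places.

11.13 wt%

Formula mass = 5×63.546 + 1×55.845 + 4×32.06 = 501.815 g/mol, of which 55.845 g is Fe.
So Fe makes up 55.845/501.815 = 0.1113 of the mass, i.e. 11.13%.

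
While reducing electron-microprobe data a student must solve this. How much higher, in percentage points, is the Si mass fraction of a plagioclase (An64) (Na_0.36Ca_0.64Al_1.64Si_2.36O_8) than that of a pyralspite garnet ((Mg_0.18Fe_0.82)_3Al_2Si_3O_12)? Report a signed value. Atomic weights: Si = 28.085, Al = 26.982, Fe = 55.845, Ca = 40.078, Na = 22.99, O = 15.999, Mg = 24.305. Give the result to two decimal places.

6.80 percentage points

Si in Na_0.36Ca_0.64Al_1.64Si_2.36O_8: molar mass 272.449 g/mol; 2.36×28.085 = 66.281 g → 24.33 wt%.
Si in (Mg_0.18Fe_0.82)_3Al_2Si_3O_12: molar mass 480.710 g/mol; 3×28.085 = 84.255 g → 17.53 wt%.
Difference = 24.33 − 17.53 = 6.80 percentage points.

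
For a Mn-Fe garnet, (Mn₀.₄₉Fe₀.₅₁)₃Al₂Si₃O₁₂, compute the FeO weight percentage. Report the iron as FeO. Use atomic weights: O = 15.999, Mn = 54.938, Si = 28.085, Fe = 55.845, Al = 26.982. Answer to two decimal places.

Formula mass = 496.409 g/mol.
1.53 Fe → 1.5300 mol FeO per formula unit; M(FeO) = 71.844, so FeO mass = 109.921 g.
109.921/496.409 × 100 = 22.14 wt%.

22.14 wt%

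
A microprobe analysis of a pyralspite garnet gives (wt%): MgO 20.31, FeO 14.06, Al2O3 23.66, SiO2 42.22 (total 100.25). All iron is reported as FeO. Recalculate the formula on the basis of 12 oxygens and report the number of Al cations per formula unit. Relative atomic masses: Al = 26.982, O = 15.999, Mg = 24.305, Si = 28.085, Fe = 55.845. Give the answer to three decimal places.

1.988 Al apfu

MgO: 20.31/40.304 = 0.50392 mol → 0.50392 mol Mg, 0.50392 mol O.
FeO: 14.06/71.844 = 0.19570 mol → 0.19570 mol Fe, 0.19570 mol O.
Al2O3: 23.66/101.961 = 0.23205 mol → 0.46410 mol Al, 0.69615 mol O.
SiO2: 42.22/60.083 = 0.70269 mol → 0.70269 mol Si, 1.40538 mol O.
Total oxygen = 2.80115 mol. Normalization factor = 12/2.80115 = 4.28395.
Al per 12 O = 0.46410 × 4.28395 = 1.988.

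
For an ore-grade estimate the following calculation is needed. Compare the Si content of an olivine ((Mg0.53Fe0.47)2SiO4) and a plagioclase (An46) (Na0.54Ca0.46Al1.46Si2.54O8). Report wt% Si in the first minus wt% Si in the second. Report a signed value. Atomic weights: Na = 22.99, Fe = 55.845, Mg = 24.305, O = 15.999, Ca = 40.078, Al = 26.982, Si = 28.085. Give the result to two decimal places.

M((Mg0.53Fe0.47)2SiO4) = 170.339 g/mol, so wt% Si = 28.085/170.339 × 100 = 16.49%.
M(Na0.54Ca0.46Al1.46Si2.54O8) = 269.572 g/mol, so wt% Si = 71.336/269.572 × 100 = 26.46%.
16.49 − 26.46 = -9.97 pp.

-9.97 percentage points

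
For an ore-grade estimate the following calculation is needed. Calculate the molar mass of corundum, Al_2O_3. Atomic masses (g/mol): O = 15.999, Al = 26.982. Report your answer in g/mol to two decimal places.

101.96 g/mol

The formula mass is the sum 2(26.982) + 3(15.999).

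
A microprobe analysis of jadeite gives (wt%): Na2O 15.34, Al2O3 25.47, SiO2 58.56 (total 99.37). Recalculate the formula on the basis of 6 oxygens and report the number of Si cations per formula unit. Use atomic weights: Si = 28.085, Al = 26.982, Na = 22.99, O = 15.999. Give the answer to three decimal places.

1.985 Si apfu

Na2O: 15.34/61.979 = 0.24750 mol → 0.49500 mol Na, 0.24750 mol O.
Al2O3: 25.47/101.961 = 0.24980 mol → 0.49960 mol Al, 0.74940 mol O.
SiO2: 58.56/60.083 = 0.97465 mol → 0.97465 mol Si, 1.94930 mol O.
Total oxygen = 2.94620 mol. Normalization factor = 6/2.94620 = 2.03652.
Si per 6 O = 0.97465 × 2.03652 = 1.985.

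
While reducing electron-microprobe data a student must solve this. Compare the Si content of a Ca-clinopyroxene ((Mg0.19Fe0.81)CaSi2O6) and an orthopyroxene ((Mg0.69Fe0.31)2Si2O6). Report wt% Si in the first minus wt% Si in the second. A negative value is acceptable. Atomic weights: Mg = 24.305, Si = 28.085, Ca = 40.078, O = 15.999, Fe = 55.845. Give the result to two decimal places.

First mineral: 56.170 g Si in 242.094 g formula = 23.20 wt% Si.
Second mineral: 56.170 g Si in 220.329 g formula = 25.49 wt% Si.
23.20% − 25.49% gives a difference of -2.29 percentage points.

-2.29 percentage points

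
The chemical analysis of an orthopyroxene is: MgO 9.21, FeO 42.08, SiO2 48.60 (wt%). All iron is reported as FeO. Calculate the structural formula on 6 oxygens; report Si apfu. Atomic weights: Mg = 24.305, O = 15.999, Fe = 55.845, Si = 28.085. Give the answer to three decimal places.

MgO: 9.21/40.304 = 0.22851 mol → 0.22851 mol Mg, 0.22851 mol O.
FeO: 42.08/71.844 = 0.58571 mol → 0.58571 mol Fe, 0.58571 mol O.
SiO2: 48.60/60.083 = 0.80888 mol → 0.80888 mol Si, 1.61776 mol O.
Total oxygen = 2.43198 mol. Normalization factor = 6/2.43198 = 2.46713.
Si per 6 O = 0.80888 × 2.46713 = 1.996.

1.996 Si apfu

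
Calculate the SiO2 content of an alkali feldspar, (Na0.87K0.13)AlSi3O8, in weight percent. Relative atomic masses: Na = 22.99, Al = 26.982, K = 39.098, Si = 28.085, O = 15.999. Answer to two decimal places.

68.20 wt%

Formula mass = 264.313 g/mol.
3 Si → 3.0000 mol SiO2 per formula unit; M(SiO2) = 60.083, so SiO2 mass = 180.249 g.
180.249/264.313 × 100 = 68.20 wt%.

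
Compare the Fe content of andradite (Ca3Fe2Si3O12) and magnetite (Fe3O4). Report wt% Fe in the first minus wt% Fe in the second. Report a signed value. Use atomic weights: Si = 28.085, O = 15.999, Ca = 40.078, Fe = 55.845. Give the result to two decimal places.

Fe in Ca3Fe2Si3O12: molar mass 508.167 g/mol; 2×55.845 = 111.690 g → 21.98 wt%.
Fe in Fe3O4: molar mass 231.531 g/mol; 3×55.845 = 167.535 g → 72.36 wt%.
Difference = 21.98 − 72.36 = -50.38 percentage points.

-50.38 percentage points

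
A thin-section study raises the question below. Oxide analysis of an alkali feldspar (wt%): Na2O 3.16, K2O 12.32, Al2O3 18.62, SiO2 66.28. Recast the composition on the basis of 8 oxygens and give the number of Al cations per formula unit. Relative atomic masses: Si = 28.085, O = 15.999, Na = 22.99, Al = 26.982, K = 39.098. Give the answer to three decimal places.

Na2O (M=61.979): mol = 0.05099; Na = 0.10198, O = 0.05099.
K2O (M=94.195): mol = 0.13079; K = 0.26158, O = 0.13079.
Al2O3 (M=101.961): mol = 0.18262; Al = 0.36524, O = 0.54786.
SiO2 (M=60.083): mol = 1.10314; Si = 1.10314, O = 2.20628.
ΣO = 2.93592; factor = 8/ΣO = 2.72487.
Al apfu = 0.36524 × 2.72487 = 0.995.

0.995 Al apfu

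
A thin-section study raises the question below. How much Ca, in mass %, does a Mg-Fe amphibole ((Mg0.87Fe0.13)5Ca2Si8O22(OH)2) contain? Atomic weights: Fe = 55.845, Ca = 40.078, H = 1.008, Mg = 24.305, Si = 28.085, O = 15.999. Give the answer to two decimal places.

9.62 mass %

Formula mass = 4.35·24.305 + 0.65·55.845 + 2·40.078 + 8·28.085 + 24·15.999 + 2·1.008 = 832.854 g/mol, of which 80.156 g is Ca.
So Ca makes up 80.156/832.854 = 0.0962 of the mass, i.e. 9.62%.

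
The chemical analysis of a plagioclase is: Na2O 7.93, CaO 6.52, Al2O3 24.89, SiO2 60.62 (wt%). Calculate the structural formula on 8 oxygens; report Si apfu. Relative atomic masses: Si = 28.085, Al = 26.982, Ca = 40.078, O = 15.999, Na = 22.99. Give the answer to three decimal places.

7.93 wt% Na2O ÷ 61.979 g/mol = 0.12795 mol, giving 0.25590 Na and 0.12795 O.
6.52 wt% CaO ÷ 56.077 g/mol = 0.11627 mol, giving 0.11627 Ca and 0.11627 O.
24.89 wt% Al2O3 ÷ 101.961 g/mol = 0.24411 mol, giving 0.48822 Al and 0.73233 O.
60.62 wt% SiO2 ÷ 60.083 g/mol = 1.00894 mol, giving 1.00894 Si and 2.01788 O.
Oxygen sums to 2.99443; scaling by 8/2.99443 = 2.67163 puts the formula on 8 O.
Si: 1.00894 × 2.67163 = 2.696 atoms per formula unit.

2.696 Si apfu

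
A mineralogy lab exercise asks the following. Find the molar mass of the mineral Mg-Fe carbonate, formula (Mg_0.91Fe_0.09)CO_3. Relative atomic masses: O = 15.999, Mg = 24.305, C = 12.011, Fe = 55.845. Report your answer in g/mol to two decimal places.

The formula mass is the sum 0.91(24.305) + 0.09(55.845) + 1(12.011) + 3(15.999).

87.15 g/mol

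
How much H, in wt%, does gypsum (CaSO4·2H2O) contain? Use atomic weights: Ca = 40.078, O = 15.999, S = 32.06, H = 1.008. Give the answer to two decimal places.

M(CaSO4·2H2O) = 172.164 g/mol.
H contributes 4 × 1.008 = 4.032 g per mole.
4.032/172.164 = 0.0234 → 2.34%.

2.34 wt%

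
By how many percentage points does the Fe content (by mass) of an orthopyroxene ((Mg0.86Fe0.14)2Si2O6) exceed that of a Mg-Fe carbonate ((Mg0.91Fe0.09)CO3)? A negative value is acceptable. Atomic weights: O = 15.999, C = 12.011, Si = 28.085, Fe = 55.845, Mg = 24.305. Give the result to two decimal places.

Fe in (Mg0.86Fe0.14)2Si2O6: molar mass 209.605 g/mol; 0.28×55.845 = 15.637 g → 7.46 wt%.
Fe in (Mg0.91Fe0.09)CO3: molar mass 87.152 g/mol; 0.09×55.845 = 5.026 g → 5.77 wt%.
Difference = 7.46 − 5.77 = 1.69 percentage points.

1.69 percentage points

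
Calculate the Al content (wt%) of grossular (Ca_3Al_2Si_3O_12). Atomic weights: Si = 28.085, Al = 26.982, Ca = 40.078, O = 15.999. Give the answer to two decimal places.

M(Ca_3Al_2Si_3O_12) = 450.441 g/mol.
Al contributes 2 × 26.982 = 53.964 g per mole.
53.964/450.441 = 0.1198 → 11.98%.

11.98 wt%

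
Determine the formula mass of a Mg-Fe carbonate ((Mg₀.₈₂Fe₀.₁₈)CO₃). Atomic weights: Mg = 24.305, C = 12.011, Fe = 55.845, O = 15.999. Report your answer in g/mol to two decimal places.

89.99 g/mol

M = 0.82×24.305 + 0.18×55.845 + 1×12.011 + 3×15.999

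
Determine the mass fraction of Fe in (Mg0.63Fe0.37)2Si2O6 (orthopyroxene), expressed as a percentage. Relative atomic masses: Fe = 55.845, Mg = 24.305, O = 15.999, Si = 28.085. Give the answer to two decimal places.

M((Mg0.63Fe0.37)2Si2O6) = 224.114 g/mol.
Fe contributes 0.74 × 55.845 = 41.325 g per mole.
41.325/224.114 = 0.1844 → 18.44%.

18.44 weight percent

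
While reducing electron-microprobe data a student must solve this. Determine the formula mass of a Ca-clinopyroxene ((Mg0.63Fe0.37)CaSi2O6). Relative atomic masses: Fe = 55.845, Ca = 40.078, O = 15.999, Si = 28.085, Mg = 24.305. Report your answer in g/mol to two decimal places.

228.22 g/mol

The formula mass is the sum 0.63(24.305) + 0.37(55.845) + 1(40.078) + 2(28.085) + 6(15.999).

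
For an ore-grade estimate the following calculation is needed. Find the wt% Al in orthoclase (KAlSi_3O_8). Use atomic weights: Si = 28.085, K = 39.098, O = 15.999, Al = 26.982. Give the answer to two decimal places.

M(KAlSi_3O_8) = 278.327 g/mol.
Al contributes 1 × 26.982 = 26.982 g per mole.
26.982/278.327 = 0.0969 → 9.69%.

9.69 weight percent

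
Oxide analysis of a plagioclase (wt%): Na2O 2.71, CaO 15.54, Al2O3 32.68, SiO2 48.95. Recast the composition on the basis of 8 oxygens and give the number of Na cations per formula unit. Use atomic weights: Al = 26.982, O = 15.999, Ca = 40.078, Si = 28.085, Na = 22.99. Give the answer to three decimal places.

0.240 Na apfu

Na2O (M=61.979): mol = 0.04372; Na = 0.08744, O = 0.04372.
CaO (M=56.077): mol = 0.27712; Ca = 0.27712, O = 0.27712.
Al2O3 (M=101.961): mol = 0.32051; Al = 0.64102, O = 0.96153.
SiO2 (M=60.083): mol = 0.81471; Si = 0.81471, O = 1.62942.
ΣO = 2.91179; factor = 8/ΣO = 2.74745.
Na apfu = 0.08744 × 2.74745 = 0.240.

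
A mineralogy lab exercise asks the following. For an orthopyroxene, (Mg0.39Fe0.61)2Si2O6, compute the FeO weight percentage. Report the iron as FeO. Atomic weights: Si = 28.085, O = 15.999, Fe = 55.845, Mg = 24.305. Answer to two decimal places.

M((Mg0.39Fe0.61)2Si2O6) = 239.253 g/mol; M(FeO) = 71.844 g/mol.
Moles FeO per formula unit = 1.22 Fe ÷ 1 = 1.2200.
FeO fraction = (1.2200 × 71.844) / 239.253 = 87.650/239.253 = 0.3663.

36.63 wt%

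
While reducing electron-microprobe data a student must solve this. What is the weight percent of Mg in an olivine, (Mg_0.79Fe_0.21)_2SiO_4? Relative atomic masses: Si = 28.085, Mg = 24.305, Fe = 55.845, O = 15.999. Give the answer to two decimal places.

24.95 wt%

Molar mass of (Mg_0.79Fe_0.21)_2SiO_4: 1.58*24.305 + 0.42*55.845 + 1*28.085 + 4*15.999 = 153.938 g/mol.
Mass of Mg per formula unit: 1.58 × 24.305 = 38.402 g.
Weight fraction Mg = 38.402 / 153.938 = 0.2495.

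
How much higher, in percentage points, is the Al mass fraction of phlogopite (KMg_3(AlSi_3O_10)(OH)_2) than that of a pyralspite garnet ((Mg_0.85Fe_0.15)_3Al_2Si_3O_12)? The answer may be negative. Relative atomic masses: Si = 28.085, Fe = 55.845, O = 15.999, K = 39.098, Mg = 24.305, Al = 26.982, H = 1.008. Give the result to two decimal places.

First mineral: 26.982 g Al in 417.254 g formula = 6.47 wt% Al.
Second mineral: 53.964 g Al in 417.315 g formula = 12.93 wt% Al.
6.47% − 12.93% gives a difference of -6.46 percentage points.

-6.46 percentage points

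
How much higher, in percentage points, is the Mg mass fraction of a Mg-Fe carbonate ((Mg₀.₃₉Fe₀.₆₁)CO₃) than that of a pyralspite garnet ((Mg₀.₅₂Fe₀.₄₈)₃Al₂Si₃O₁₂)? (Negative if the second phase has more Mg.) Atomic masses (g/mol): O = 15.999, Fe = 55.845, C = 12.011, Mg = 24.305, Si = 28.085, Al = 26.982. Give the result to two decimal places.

0.70 percentage points

First mineral: 9.479 g Mg in 103.552 g formula = 9.15 wt% Mg.
Second mineral: 37.916 g Mg in 448.540 g formula = 8.45 wt% Mg.
9.15% − 8.45% gives a difference of 0.70 percentage points.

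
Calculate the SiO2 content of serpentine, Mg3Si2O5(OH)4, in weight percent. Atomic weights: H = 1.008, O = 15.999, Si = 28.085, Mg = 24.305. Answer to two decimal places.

43.36 wt%

Molar mass of Mg3Si2O5(OH)4 = 3·24.305 + 2·28.085 + 9·15.999 + 4·1.008 = 277.108 g/mol.
Each formula unit contains 2 Si, equivalent to 2/1 = 2.0000 mol SiO2.
M(SiO2) = 1×28.085 + 2×15.999 = 60.083 g/mol.
Mass of SiO2 per formula unit = 2.0000 × 60.083 = 120.166 g.
SiO2 wt% = 120.166 / 277.108 × 100 = 43.36%.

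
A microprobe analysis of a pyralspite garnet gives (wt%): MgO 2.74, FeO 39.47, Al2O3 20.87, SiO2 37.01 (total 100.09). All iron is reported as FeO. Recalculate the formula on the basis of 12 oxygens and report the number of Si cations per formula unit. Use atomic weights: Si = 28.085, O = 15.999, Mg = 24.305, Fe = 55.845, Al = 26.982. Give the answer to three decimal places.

2.74 wt% MgO ÷ 40.304 g/mol = 0.06798 mol, giving 0.06798 Mg and 0.06798 O.
39.47 wt% FeO ÷ 71.844 g/mol = 0.54938 mol, giving 0.54938 Fe and 0.54938 O.
20.87 wt% Al2O3 ÷ 101.961 g/mol = 0.20469 mol, giving 0.40938 Al and 0.61407 O.
37.01 wt% SiO2 ÷ 60.083 g/mol = 0.61598 mol, giving 0.61598 Si and 1.23196 O.
Oxygen sums to 2.46339; scaling by 12/2.46339 = 4.87134 puts the formula on 12 O.
Si: 0.61598 × 4.87134 = 3.001 atoms per formula unit.

3.001 Si apfu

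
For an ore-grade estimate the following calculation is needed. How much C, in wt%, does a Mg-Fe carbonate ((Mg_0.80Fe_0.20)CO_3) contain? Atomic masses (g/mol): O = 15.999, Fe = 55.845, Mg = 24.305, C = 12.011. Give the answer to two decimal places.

Formula mass = 0.80·24.305 + 0.20·55.845 + 1·12.011 + 3·15.999 = 90.621 g/mol, of which 12.011 g is C.
So C makes up 12.011/90.621 = 0.1325 of the mass, i.e. 13.25%.

13.25 wt%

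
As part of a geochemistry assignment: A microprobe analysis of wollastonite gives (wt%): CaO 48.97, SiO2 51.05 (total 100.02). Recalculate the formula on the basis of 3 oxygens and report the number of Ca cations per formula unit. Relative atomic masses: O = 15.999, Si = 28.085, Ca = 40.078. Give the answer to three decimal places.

1.018 Ca apfu

CaO (M=56.077): mol = 0.87326; Ca = 0.87326, O = 0.87326.
SiO2 (M=60.083): mol = 0.84966; Si = 0.84966, O = 1.69932.
ΣO = 2.57258; factor = 3/ΣO = 1.16614.
Ca apfu = 0.87326 × 1.16614 = 1.018.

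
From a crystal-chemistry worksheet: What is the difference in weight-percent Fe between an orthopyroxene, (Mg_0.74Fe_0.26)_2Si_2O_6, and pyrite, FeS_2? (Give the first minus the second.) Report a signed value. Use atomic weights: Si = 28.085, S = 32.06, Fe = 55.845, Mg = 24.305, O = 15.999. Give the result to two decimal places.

Fe in (Mg_0.74Fe_0.26)_2Si_2O_6: molar mass 217.175 g/mol; 0.52×55.845 = 29.039 g → 13.37 wt%.
Fe in FeS_2: molar mass 119.965 g/mol; 1×55.845 = 55.845 g → 46.55 wt%.
Difference = 13.37 − 46.55 = -33.18 percentage points.

-33.18 percentage points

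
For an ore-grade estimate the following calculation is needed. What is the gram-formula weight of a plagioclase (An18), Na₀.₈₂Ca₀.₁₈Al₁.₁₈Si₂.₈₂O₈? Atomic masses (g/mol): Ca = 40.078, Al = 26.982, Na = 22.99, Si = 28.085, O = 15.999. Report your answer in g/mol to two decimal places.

M = 0.82·22.99 + 0.18·40.078 + 1.18·26.982 + 2.82·28.085 + 8·15.999

265.10 g/mol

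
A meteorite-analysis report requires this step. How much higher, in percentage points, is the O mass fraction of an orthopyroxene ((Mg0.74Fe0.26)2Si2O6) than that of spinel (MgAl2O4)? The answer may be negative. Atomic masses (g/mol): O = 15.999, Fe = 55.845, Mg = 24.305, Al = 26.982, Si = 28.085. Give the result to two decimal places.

-0.78 percentage points

First mineral: 95.994 g O in 217.175 g formula = 44.20 wt% O.
Second mineral: 63.996 g O in 142.265 g formula = 44.98 wt% O.
44.20% − 44.98% gives a difference of -0.78 percentage points.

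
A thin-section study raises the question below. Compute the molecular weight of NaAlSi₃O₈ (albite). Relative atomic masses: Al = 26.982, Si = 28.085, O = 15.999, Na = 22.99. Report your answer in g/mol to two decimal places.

M = 1(22.99) + 1(26.982) + 3(28.085) + 8(15.999)

262.22 g/mol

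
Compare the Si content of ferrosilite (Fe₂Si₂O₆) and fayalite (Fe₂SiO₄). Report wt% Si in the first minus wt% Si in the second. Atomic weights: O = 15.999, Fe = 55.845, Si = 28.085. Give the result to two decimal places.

7.51 percentage points

M(Fe₂Si₂O₆) = 263.854 g/mol, so wt% Si = 56.170/263.854 × 100 = 21.29%.
M(Fe₂SiO₄) = 203.771 g/mol, so wt% Si = 28.085/203.771 × 100 = 13.78%.
21.29 − 13.78 = 7.51 pp.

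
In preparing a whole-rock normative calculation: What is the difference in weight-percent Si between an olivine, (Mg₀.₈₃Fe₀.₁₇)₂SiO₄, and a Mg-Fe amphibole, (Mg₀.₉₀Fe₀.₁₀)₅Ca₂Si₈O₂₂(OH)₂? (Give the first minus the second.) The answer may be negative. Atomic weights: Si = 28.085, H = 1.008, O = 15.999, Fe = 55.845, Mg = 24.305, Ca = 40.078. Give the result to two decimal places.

-8.58 percentage points

M((Mg₀.₈₃Fe₀.₁₇)₂SiO₄) = 151.415 g/mol, so wt% Si = 28.085/151.415 × 100 = 18.55%.
M((Mg₀.₉₀Fe₀.₁₀)₅Ca₂Si₈O₂₂(OH)₂) = 828.123 g/mol, so wt% Si = 224.680/828.123 × 100 = 27.13%.
18.55 − 27.13 = -8.58 pp.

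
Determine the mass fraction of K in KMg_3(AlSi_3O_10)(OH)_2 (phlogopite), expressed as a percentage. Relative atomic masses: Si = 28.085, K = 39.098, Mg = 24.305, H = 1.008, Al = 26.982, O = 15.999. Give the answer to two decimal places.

9.37 mass %

Formula mass = 1*39.098 + 3*24.305 + 1*26.982 + 3*28.085 + 12*15.999 + 2*1.008 = 417.254 g/mol, of which 39.098 g is K.
So K makes up 39.098/417.254 = 0.0937 of the mass, i.e. 9.37%.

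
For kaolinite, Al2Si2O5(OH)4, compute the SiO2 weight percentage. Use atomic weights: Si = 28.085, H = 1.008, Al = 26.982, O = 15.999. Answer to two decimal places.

Molar mass of Al2Si2O5(OH)4 = 2·26.982 + 2·28.085 + 9·15.999 + 4·1.008 = 258.157 g/mol.
Each formula unit contains 2 Si, equivalent to 2/1 = 2.0000 mol SiO2.
M(SiO2) = 1×28.085 + 2×15.999 = 60.083 g/mol.
Mass of SiO2 per formula unit = 2.0000 × 60.083 = 120.166 g.
SiO2 wt% = 120.166 / 258.157 × 100 = 46.55%.

46.55 wt%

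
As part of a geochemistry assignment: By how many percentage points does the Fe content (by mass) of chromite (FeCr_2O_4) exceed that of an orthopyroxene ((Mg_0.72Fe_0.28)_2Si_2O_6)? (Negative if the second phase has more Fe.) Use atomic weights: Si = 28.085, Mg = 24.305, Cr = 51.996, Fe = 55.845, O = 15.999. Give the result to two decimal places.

Fe in FeCr_2O_4: molar mass 223.833 g/mol; 1×55.845 = 55.845 g → 24.95 wt%.
Fe in (Mg_0.72Fe_0.28)_2Si_2O_6: molar mass 218.436 g/mol; 0.56×55.845 = 31.273 g → 14.32 wt%.
Difference = 24.95 − 14.32 = 10.63 percentage points.

10.63 percentage points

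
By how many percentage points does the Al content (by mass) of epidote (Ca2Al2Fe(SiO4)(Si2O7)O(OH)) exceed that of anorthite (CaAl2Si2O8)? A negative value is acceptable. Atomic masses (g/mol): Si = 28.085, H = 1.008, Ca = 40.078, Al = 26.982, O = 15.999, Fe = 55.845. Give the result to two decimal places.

-8.23 percentage points

First mineral: 53.964 g Al in 483.215 g formula = 11.17 wt% Al.
Second mineral: 53.964 g Al in 278.204 g formula = 19.40 wt% Al.
11.17% − 19.40% gives a difference of -8.23 percentage points.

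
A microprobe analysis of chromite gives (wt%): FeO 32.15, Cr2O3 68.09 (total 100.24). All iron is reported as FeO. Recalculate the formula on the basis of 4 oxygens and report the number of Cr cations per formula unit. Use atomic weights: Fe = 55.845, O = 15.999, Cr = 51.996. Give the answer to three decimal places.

2.001 Cr apfu

32.15 wt% FeO ÷ 71.844 g/mol = 0.44750 mol, giving 0.44750 Fe and 0.44750 O.
68.09 wt% Cr2O3 ÷ 151.989 g/mol = 0.44799 mol, giving 0.89598 Cr and 1.34397 O.
Oxygen sums to 1.79147; scaling by 4/1.79147 = 2.23280 puts the formula on 4 O.
Cr: 0.89598 × 2.23280 = 2.001 atoms per formula unit.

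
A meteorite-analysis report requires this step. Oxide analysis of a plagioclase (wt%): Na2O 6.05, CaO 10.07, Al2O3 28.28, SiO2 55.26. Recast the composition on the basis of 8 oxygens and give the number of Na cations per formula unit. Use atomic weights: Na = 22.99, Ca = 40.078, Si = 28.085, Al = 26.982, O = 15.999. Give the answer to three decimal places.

Na2O: 6.05/61.979 = 0.09761 mol → 0.19522 mol Na, 0.09761 mol O.
CaO: 10.07/56.077 = 0.17957 mol → 0.17957 mol Ca, 0.17957 mol O.
Al2O3: 28.28/101.961 = 0.27736 mol → 0.55472 mol Al, 0.83208 mol O.
SiO2: 55.26/60.083 = 0.91973 mol → 0.91973 mol Si, 1.83946 mol O.
Total oxygen = 2.94872 mol. Normalization factor = 8/2.94872 = 2.71304.
Na per 8 O = 0.19522 × 2.71304 = 0.530.

0.530 Na apfu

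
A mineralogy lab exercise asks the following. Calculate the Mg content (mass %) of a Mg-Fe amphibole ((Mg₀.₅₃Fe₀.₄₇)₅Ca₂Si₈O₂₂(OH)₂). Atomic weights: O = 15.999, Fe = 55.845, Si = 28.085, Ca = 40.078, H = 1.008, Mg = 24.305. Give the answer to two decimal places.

7.27 mass %

Formula mass = 2.65·24.305 + 2.35·55.845 + 2·40.078 + 8·28.085 + 24·15.999 + 2·1.008 = 886.472 g/mol, of which 64.408 g is Mg.
So Mg makes up 64.408/886.472 = 0.0727 of the mass, i.e. 7.27%.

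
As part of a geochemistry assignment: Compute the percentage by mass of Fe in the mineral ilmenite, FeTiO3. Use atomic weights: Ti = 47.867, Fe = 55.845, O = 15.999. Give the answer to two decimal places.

Formula mass = 1·55.845 + 1·47.867 + 3·15.999 = 151.709 g/mol, of which 55.845 g is Fe.
So Fe makes up 55.845/151.709 = 0.3681 of the mass, i.e. 36.81%.

36.81 mass %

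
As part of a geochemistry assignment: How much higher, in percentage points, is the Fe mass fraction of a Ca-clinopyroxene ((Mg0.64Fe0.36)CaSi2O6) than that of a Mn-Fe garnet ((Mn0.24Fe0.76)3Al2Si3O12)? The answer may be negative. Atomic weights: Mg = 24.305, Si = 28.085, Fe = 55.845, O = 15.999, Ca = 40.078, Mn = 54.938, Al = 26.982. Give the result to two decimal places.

First mineral: 20.104 g Fe in 227.901 g formula = 8.82 wt% Fe.
Second mineral: 127.327 g Fe in 497.089 g formula = 25.61 wt% Fe.
8.82% − 25.61% gives a difference of -16.79 percentage points.

-16.79 percentage points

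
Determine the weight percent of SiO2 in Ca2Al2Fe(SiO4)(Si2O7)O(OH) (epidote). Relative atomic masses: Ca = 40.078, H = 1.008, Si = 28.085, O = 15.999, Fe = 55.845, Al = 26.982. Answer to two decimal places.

37.30 wt%

Molar mass of Ca2Al2Fe(SiO4)(Si2O7)O(OH) = 2×40.078 + 2×26.982 + 1×55.845 + 3×28.085 + 13×15.999 + 1×1.008 = 483.215 g/mol.
Each formula unit contains 3 Si, equivalent to 3/1 = 3.0000 mol SiO2.
M(SiO2) = 1×28.085 + 2×15.999 = 60.083 g/mol.
Mass of SiO2 per formula unit = 3.0000 × 60.083 = 180.249 g.
SiO2 wt% = 180.249 / 483.215 × 100 = 37.30%.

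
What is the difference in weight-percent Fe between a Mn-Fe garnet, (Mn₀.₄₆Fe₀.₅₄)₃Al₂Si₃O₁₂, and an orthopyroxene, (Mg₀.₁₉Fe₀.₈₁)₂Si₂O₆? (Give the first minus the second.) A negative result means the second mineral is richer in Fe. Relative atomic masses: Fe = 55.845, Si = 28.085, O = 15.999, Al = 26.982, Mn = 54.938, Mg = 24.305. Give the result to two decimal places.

First mineral: 90.469 g Fe in 496.490 g formula = 18.22 wt% Fe.
Second mineral: 90.469 g Fe in 251.869 g formula = 35.92 wt% Fe.
18.22% − 35.92% gives a difference of -17.70 percentage points.

-17.70 percentage points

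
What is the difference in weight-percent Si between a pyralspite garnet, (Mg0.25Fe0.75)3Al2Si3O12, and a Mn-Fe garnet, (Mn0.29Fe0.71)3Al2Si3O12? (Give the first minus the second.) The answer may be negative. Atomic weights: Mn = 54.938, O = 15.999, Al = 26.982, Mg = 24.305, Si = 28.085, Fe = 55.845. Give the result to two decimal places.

M((Mg0.25Fe0.75)3Al2Si3O12) = 474.087 g/mol, so wt% Si = 84.255/474.087 × 100 = 17.77%.
M((Mn0.29Fe0.71)3Al2Si3O12) = 496.953 g/mol, so wt% Si = 84.255/496.953 × 100 = 16.95%.
17.77 − 16.95 = 0.82 pp.

0.82 percentage points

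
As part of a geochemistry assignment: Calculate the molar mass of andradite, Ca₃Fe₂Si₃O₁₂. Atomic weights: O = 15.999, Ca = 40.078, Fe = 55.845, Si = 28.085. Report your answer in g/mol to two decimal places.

508.17 g/mol

M = 3·40.078 + 2·55.845 + 3·28.085 + 12·15.999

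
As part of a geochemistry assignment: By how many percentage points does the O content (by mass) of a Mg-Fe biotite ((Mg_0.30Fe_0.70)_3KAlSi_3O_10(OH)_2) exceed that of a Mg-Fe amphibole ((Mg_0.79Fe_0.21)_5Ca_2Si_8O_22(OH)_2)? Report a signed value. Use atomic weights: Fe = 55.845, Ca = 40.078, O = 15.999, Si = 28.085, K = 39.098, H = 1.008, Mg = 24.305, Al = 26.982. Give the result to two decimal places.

O in (Mg_0.30Fe_0.70)_3KAlSi_3O_10(OH)_2: molar mass 483.488 g/mol; 12×15.999 = 191.988 g → 39.71 wt%.
O in (Mg_0.79Fe_0.21)_5Ca_2Si_8O_22(OH)_2: molar mass 845.470 g/mol; 24×15.999 = 383.976 g → 45.42 wt%.
Difference = 39.71 − 45.42 = -5.71 percentage points.

-5.71 percentage points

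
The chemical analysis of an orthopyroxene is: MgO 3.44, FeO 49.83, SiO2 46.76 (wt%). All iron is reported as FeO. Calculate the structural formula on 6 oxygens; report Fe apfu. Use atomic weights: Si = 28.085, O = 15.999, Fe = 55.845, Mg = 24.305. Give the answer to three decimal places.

1.782 Fe apfu

3.44 wt% MgO ÷ 40.304 g/mol = 0.08535 mol, giving 0.08535 Mg and 0.08535 O.
49.83 wt% FeO ÷ 71.844 g/mol = 0.69359 mol, giving 0.69359 Fe and 0.69359 O.
46.76 wt% SiO2 ÷ 60.083 g/mol = 0.77826 mol, giving 0.77826 Si and 1.55652 O.
Oxygen sums to 2.33546; scaling by 6/2.33546 = 2.56909 puts the formula on 6 O.
Fe: 0.69359 × 2.56909 = 1.782 atoms per formula unit.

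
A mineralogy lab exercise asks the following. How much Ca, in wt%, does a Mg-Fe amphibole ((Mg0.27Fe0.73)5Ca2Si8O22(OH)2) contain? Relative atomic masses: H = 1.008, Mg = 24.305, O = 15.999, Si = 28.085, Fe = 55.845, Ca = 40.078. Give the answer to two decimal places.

Formula mass = 1.35·24.305 + 3.65·55.845 + 2·40.078 + 8·28.085 + 24·15.999 + 2·1.008 = 927.474 g/mol, of which 80.156 g is Ca.
So Ca makes up 80.156/927.474 = 0.0864 of the mass, i.e. 8.64%.

8.64 wt%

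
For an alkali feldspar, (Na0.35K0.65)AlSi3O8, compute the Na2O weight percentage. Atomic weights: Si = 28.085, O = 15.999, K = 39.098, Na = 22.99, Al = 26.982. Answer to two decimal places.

Formula mass = 272.689 g/mol.
0.35 Na → 0.1750 mol Na2O per formula unit; M(Na2O) = 61.979, so Na2O mass = 10.846 g.
10.846/272.689 × 100 = 3.98 wt%.

3.98 wt%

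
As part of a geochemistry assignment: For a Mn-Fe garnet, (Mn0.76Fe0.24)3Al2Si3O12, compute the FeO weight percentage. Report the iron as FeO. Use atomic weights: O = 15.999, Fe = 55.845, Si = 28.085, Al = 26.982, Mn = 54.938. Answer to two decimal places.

10.44 wt%

Formula mass = 495.674 g/mol.
0.72 Fe → 0.7200 mol FeO per formula unit; M(FeO) = 71.844, so FeO mass = 51.728 g.
51.728/495.674 × 100 = 10.44 wt%.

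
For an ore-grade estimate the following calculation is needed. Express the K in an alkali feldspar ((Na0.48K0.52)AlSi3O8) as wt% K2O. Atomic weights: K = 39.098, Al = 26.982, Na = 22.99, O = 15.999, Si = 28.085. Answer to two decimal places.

9.05 wt%

M((Na0.48K0.52)AlSi3O8) = 270.595 g/mol; M(K2O) = 94.195 g/mol.
Moles K2O per formula unit = 0.52 K ÷ 2 = 0.2600.
K2O fraction = (0.2600 × 94.195) / 270.595 = 24.491/270.595 = 0.0905.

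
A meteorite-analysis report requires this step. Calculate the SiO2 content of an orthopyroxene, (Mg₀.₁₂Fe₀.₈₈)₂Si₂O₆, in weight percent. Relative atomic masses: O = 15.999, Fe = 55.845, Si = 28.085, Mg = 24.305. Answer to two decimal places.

46.89 wt%

Formula mass = 256.284 g/mol.
2 Si → 2.0000 mol SiO2 per formula unit; M(SiO2) = 60.083, so SiO2 mass = 120.166 g.
120.166/256.284 × 100 = 46.89 wt%.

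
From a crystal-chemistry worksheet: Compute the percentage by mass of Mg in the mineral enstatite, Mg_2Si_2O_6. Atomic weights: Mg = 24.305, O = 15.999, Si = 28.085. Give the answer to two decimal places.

24.21 mass %

Formula mass = 2*24.305 + 2*28.085 + 6*15.999 = 200.774 g/mol, of which 48.610 g is Mg.
So Mg makes up 48.610/200.774 = 0.2421 of the mass, i.e. 24.21%.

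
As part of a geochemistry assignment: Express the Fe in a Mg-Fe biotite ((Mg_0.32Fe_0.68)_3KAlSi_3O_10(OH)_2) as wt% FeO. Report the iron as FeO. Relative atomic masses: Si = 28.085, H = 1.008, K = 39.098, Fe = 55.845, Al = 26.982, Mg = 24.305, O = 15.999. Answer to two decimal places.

30.43 wt%

M((Mg_0.32Fe_0.68)_3KAlSi_3O_10(OH)_2) = 481.596 g/mol; M(FeO) = 71.844 g/mol.
Moles FeO per formula unit = 2.04 Fe ÷ 1 = 2.0400.
FeO fraction = (2.0400 × 71.844) / 481.596 = 146.562/481.596 = 0.3043.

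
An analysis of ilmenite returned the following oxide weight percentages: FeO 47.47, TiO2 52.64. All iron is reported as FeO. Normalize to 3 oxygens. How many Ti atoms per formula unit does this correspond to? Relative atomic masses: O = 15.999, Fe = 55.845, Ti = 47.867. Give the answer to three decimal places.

0.999 Ti apfu

FeO (M=71.844): mol = 0.66074; Fe = 0.66074, O = 0.66074.
TiO2 (M=79.865): mol = 0.65911; Ti = 0.65911, O = 1.31822.
ΣO = 1.97896; factor = 3/ΣO = 1.51595.
Ti apfu = 0.65911 × 1.51595 = 0.999.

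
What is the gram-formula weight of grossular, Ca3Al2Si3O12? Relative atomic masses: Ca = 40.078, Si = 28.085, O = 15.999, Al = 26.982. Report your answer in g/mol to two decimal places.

450.44 g/mol

The formula mass is the sum 3(40.078) + 2(26.982) + 3(28.085) + 12(15.999).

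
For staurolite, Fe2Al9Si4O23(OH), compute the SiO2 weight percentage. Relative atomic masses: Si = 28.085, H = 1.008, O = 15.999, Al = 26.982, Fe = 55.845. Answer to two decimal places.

28.21 wt%

Formula mass = 851.852 g/mol.
4 Si → 4.0000 mol SiO2 per formula unit; M(SiO2) = 60.083, so SiO2 mass = 240.332 g.
240.332/851.852 × 100 = 28.21 wt%.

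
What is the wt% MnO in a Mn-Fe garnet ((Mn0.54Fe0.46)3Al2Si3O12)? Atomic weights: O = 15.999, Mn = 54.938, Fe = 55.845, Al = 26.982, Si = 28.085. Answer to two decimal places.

M((Mn0.54Fe0.46)3Al2Si3O12) = 496.273 g/mol; M(MnO) = 70.937 g/mol.
Moles MnO per formula unit = 1.62 Mn ÷ 1 = 1.6200.
MnO fraction = (1.6200 × 70.937) / 496.273 = 114.918/496.273 = 0.2316.

23.16 wt%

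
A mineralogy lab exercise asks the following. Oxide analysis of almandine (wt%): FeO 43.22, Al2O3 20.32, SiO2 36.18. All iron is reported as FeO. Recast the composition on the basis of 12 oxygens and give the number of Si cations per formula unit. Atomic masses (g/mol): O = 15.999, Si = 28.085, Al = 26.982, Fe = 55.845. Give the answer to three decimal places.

FeO (M=71.844): mol = 0.60158; Fe = 0.60158, O = 0.60158.
Al2O3 (M=101.961): mol = 0.19929; Al = 0.39858, O = 0.59787.
SiO2 (M=60.083): mol = 0.60217; Si = 0.60217, O = 1.20434.
ΣO = 2.40379; factor = 12/ΣO = 4.99212.
Si apfu = 0.60217 × 4.99212 = 3.006.

3.006 Si apfu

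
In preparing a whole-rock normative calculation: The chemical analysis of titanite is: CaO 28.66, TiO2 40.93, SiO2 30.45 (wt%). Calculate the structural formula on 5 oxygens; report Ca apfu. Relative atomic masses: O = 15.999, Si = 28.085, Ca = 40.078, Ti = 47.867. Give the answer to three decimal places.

28.66 wt% CaO ÷ 56.077 g/mol = 0.51108 mol, giving 0.51108 Ca and 0.51108 O.
40.93 wt% TiO2 ÷ 79.865 g/mol = 0.51249 mol, giving 0.51249 Ti and 1.02498 O.
30.45 wt% SiO2 ÷ 60.083 g/mol = 0.50680 mol, giving 0.50680 Si and 1.01360 O.
Oxygen sums to 2.54966; scaling by 5/2.54966 = 1.96105 puts the formula on 5 O.
Ca: 0.51108 × 1.96105 = 1.002 atoms per formula unit.

1.002 Ca apfu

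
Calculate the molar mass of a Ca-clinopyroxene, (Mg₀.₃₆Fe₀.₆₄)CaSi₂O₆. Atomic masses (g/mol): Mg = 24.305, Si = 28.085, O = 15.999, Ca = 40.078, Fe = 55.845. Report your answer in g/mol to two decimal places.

M = 0.36(24.305) + 0.64(55.845) + 1(40.078) + 2(28.085) + 6(15.999)

236.73 g/mol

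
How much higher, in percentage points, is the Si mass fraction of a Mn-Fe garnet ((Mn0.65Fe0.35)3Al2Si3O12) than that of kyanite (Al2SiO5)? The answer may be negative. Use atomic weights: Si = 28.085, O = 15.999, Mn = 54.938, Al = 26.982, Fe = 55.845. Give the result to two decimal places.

M((Mn0.65Fe0.35)3Al2Si3O12) = 495.973 g/mol, so wt% Si = 84.255/495.973 × 100 = 16.99%.
M(Al2SiO5) = 162.044 g/mol, so wt% Si = 28.085/162.044 × 100 = 17.33%.
16.99 − 17.33 = -0.34 pp.

-0.34 percentage points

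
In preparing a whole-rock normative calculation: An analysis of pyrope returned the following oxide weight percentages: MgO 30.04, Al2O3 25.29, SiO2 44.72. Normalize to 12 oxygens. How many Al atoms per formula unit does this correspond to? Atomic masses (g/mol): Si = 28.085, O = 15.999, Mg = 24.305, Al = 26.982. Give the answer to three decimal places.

MgO: 30.04/40.304 = 0.74534 mol → 0.74534 mol Mg, 0.74534 mol O.
Al2O3: 25.29/101.961 = 0.24804 mol → 0.49608 mol Al, 0.74412 mol O.
SiO2: 44.72/60.083 = 0.74430 mol → 0.74430 mol Si, 1.48860 mol O.
Total oxygen = 2.97806 mol. Normalization factor = 12/2.97806 = 4.02947.
Al per 12 O = 0.49608 × 4.02947 = 1.999.

1.999 Al apfu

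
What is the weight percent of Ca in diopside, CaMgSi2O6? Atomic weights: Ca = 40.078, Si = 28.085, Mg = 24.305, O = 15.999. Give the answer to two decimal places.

Formula mass = 1*40.078 + 1*24.305 + 2*28.085 + 6*15.999 = 216.547 g/mol, of which 40.078 g is Ca.
So Ca makes up 40.078/216.547 = 0.1851 of the mass, i.e. 18.51%.

18.51 wt%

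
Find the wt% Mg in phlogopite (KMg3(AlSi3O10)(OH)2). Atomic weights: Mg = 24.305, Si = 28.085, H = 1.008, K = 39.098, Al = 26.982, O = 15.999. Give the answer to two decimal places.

Formula mass = 1·39.098 + 3·24.305 + 1·26.982 + 3·28.085 + 12·15.999 + 2·1.008 = 417.254 g/mol, of which 72.915 g is Mg.
So Mg makes up 72.915/417.254 = 0.1747 of the mass, i.e. 17.47%.

17.47 mass %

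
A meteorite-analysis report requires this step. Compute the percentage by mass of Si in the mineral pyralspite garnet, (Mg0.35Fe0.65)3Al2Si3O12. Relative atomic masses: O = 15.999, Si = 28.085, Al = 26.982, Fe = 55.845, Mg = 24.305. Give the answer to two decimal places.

18.13 wt%

Formula mass = 1.05·24.305 + 1.95·55.845 + 2·26.982 + 3·28.085 + 12·15.999 = 464.625 g/mol, of which 84.255 g is Si.
So Si makes up 84.255/464.625 = 0.1813 of the mass, i.e. 18.13%.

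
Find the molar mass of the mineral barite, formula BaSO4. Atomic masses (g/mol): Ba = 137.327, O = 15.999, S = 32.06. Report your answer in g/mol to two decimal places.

Ba: 1 × 137.327 = 137.3270
S: 1 × 32.06 = 32.0600
O: 4 × 15.999 = 63.9960
Summing the contributions gives the formula mass.

233.38 g/mol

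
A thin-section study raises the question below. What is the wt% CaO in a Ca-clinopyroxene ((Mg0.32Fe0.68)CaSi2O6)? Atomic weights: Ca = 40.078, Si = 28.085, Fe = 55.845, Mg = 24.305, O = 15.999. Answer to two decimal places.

Formula mass = 237.994 g/mol.
1 Ca → 1.0000 mol CaO per formula unit; M(CaO) = 56.077, so CaO mass = 56.077 g.
56.077/237.994 × 100 = 23.56 wt%.

23.56 wt%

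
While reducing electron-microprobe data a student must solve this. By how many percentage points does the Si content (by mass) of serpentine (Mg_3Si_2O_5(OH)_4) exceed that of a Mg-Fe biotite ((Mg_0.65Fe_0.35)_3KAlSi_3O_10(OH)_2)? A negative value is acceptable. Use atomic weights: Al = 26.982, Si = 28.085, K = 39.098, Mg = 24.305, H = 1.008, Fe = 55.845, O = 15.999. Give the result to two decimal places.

M(Mg_3Si_2O_5(OH)_4) = 277.108 g/mol, so wt% Si = 56.170/277.108 × 100 = 20.27%.
M((Mg_0.65Fe_0.35)_3KAlSi_3O_10(OH)_2) = 450.371 g/mol, so wt% Si = 84.255/450.371 × 100 = 18.71%.
20.27 − 18.71 = 1.56 pp.

1.56 percentage points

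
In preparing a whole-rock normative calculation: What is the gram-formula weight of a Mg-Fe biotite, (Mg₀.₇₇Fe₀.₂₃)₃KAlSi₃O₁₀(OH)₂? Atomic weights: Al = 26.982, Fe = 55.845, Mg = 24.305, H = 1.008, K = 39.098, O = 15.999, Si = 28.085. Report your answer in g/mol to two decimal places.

439.02 g/mol

The formula mass is the sum 2.31(24.305) + 0.69(55.845) + 1(39.098) + 1(26.982) + 3(28.085) + 12(15.999) + 2(1.008).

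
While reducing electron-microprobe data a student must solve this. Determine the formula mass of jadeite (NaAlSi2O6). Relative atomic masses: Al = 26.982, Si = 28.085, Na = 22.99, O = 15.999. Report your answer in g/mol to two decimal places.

202.14 g/mol

Na: 1 × 22.99 = 22.9900
Al: 1 × 26.982 = 26.9820
Si: 2 × 28.085 = 56.1700
O: 6 × 15.999 = 95.9940
Summing the contributions gives the formula mass.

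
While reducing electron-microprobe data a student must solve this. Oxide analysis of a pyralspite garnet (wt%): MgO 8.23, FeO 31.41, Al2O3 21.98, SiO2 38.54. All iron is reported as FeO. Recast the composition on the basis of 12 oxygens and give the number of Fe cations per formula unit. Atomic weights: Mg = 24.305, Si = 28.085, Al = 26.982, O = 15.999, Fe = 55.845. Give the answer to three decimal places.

8.23 wt% MgO ÷ 40.304 g/mol = 0.20420 mol, giving 0.20420 Mg and 0.20420 O.
31.41 wt% FeO ÷ 71.844 g/mol = 0.43720 mol, giving 0.43720 Fe and 0.43720 O.
21.98 wt% Al2O3 ÷ 101.961 g/mol = 0.21557 mol, giving 0.43114 Al and 0.64671 O.
38.54 wt% SiO2 ÷ 60.083 g/mol = 0.64145 mol, giving 0.64145 Si and 1.28290 O.
Oxygen sums to 2.57101; scaling by 12/2.57101 = 4.66743 puts the formula on 12 O.
Fe: 0.43720 × 4.66743 = 2.041 atoms per formula unit.

2.041 Fe apfu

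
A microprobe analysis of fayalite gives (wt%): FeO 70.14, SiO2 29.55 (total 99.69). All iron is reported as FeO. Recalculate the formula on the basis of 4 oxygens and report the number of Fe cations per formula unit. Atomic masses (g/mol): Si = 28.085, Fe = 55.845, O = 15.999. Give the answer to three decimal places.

1.992 Fe apfu

70.14 wt% FeO ÷ 71.844 g/mol = 0.97628 mol, giving 0.97628 Fe and 0.97628 O.
29.55 wt% SiO2 ÷ 60.083 g/mol = 0.49182 mol, giving 0.49182 Si and 0.98364 O.
Oxygen sums to 1.95992; scaling by 4/1.95992 = 2.04090 puts the formula on 4 O.
Fe: 0.97628 × 2.04090 = 1.992 atoms per formula unit.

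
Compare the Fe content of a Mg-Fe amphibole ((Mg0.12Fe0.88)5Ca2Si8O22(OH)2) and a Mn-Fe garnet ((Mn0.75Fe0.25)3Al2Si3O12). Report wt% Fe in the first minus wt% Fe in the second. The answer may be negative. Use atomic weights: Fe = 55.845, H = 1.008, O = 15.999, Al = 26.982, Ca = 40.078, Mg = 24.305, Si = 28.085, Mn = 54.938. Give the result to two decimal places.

M((Mg0.12Fe0.88)5Ca2Si8O22(OH)2) = 951.129 g/mol, so wt% Fe = 245.718/951.129 × 100 = 25.83%.
M((Mn0.75Fe0.25)3Al2Si3O12) = 495.701 g/mol, so wt% Fe = 41.884/495.701 × 100 = 8.45%.
25.83 − 8.45 = 17.38 pp.

17.38 percentage points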